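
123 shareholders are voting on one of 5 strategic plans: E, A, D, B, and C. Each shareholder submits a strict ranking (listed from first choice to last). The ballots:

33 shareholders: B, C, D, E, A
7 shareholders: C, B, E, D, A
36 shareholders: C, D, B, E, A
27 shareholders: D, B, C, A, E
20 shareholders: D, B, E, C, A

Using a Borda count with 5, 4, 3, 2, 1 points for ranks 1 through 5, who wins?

E: 33·2 + 7·3 + 36·2 + 27·1 + 20·3 = 246
A: 33·1 + 7·1 + 36·1 + 27·2 + 20·1 = 150
D: 33·3 + 7·2 + 36·4 + 27·5 + 20·5 = 492
B: 33·5 + 7·4 + 36·3 + 27·4 + 20·4 = 489
C: 33·4 + 7·5 + 36·5 + 27·3 + 20·2 = 468
D has the highest Borda score (492).

D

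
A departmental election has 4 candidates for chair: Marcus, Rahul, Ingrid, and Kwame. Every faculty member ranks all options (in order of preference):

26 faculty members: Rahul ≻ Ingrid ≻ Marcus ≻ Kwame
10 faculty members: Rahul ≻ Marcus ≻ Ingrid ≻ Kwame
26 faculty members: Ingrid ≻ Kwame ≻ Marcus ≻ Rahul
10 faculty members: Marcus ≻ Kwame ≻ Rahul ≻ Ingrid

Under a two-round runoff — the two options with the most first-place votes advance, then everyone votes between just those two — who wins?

Rahul

Round 1 first-place votes: Marcus 10, Rahul 36, Ingrid 26, Kwame 0.
Rahul and Ingrid advance.
Runoff: Rahul is preferred to Ingrid by 46 voters; Ingrid by 26.
Rahul wins the runoff.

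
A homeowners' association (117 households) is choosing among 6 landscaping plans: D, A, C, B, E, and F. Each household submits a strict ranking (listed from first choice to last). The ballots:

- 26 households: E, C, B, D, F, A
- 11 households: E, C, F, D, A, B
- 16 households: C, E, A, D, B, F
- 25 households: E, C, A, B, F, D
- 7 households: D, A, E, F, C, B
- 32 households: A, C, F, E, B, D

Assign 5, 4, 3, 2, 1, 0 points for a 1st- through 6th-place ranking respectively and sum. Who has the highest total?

D: 26·2 + 11·2 + 16·2 + 25·0 + 7·5 + 32·0 = 141
A: 26·0 + 11·1 + 16·3 + 25·3 + 7·4 + 32·5 = 322
C: 26·4 + 11·4 + 16·5 + 25·4 + 7·1 + 32·4 = 463
B: 26·3 + 11·0 + 16·1 + 25·2 + 7·0 + 32·1 = 176
E: 26·5 + 11·5 + 16·4 + 25·5 + 7·3 + 32·2 = 459
F: 26·1 + 11·3 + 16·0 + 25·1 + 7·2 + 32·3 = 194
C has the highest Borda score (463).

C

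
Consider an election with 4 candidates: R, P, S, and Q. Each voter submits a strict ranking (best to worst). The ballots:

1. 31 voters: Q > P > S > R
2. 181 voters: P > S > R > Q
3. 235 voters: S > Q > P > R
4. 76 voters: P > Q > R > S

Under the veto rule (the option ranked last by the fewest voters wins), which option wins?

P

Last-place votes: R 266, P 0, S 76, Q 181.
P is ranked last by the fewest voters, so P wins.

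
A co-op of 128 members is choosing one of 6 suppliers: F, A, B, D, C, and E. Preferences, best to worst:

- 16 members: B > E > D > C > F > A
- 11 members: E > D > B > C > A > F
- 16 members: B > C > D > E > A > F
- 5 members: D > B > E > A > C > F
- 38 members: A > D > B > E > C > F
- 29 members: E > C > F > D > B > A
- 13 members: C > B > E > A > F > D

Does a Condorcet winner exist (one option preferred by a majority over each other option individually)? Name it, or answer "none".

none

Checking pairwise contests:
A beats F 83–45.
B beats A 90–38.
D beats B 83–45.
E beats D 69–59.
B beats C 86–42.
B beats E 88–40.
Every option loses at least one head-to-head, so there is no Condorcet winner.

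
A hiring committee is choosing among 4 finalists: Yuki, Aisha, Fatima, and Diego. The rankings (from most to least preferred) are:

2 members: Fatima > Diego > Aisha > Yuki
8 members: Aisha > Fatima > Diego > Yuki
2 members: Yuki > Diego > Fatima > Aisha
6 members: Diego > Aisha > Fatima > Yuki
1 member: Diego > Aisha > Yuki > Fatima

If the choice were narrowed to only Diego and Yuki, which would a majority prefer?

Diego

Voters preferring Diego to Yuki: 17; preferring Yuki to Diego: 2.
Diego wins the head-to-head.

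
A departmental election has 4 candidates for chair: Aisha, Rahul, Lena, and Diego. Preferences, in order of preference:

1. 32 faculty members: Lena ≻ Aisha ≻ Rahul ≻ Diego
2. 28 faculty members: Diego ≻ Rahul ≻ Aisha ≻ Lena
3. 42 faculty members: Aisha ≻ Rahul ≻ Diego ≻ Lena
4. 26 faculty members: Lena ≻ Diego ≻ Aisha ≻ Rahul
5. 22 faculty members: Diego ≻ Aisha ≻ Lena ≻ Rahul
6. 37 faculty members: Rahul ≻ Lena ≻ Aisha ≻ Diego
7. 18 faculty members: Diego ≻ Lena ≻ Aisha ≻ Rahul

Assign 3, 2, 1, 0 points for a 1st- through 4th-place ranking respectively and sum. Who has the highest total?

Aisha

Aisha: 32·2 + 28·1 + 42·3 + 26·1 + 22·2 + 37·1 + 18·1 = 343
Rahul: 32·1 + 28·2 + 42·2 + 26·0 + 22·0 + 37·3 + 18·0 = 283
Lena: 32·3 + 28·0 + 42·0 + 26·3 + 22·1 + 37·2 + 18·2 = 306
Diego: 32·0 + 28·3 + 42·1 + 26·2 + 22·3 + 37·0 + 18·3 = 298
Aisha has the highest Borda score (343).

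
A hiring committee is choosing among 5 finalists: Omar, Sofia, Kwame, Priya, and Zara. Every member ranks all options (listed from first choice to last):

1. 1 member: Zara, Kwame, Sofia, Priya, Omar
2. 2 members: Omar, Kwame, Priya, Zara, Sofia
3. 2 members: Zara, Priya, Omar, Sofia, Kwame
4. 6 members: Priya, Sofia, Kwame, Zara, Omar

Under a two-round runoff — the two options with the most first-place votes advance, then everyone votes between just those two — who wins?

Priya

Round 1 first-place votes: Omar 2, Sofia 0, Kwame 0, Priya 6, Zara 3.
Priya and Zara advance.
Runoff: Priya is preferred to Zara by 8 voters; Zara by 3.
Priya wins the runoff.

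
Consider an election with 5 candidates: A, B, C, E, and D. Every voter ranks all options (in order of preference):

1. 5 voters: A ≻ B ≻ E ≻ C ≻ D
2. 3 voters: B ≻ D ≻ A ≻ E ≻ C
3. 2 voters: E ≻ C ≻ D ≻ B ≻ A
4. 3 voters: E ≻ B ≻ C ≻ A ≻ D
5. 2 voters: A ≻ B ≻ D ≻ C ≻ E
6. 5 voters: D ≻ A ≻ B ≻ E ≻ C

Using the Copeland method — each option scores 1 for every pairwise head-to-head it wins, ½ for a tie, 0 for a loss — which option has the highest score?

A: beats B, C, and E; ties D → score 3.5.
B: beats C, E, and D; loses to A → score 3.
C: ties D; loses to A, B, and E → score 0.5.
E: beats C; ties D; loses to A and B → score 1.5.
D: ties A, C, and E; loses to B → score 1.5.
A has the best pairwise record.

A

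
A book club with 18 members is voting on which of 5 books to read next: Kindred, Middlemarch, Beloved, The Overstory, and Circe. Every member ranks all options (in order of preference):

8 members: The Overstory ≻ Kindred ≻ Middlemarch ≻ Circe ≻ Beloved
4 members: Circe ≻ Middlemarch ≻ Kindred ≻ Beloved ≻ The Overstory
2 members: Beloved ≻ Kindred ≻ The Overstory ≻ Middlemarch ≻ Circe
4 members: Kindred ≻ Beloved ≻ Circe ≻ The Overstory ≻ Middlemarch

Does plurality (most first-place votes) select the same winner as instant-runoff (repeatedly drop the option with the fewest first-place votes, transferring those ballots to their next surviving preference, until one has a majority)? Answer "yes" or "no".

Plurality — first-place votes: Kindred 4, Middlemarch 0, Beloved 2, The Overstory 8, Circe 4. Winner: The Overstory.
Instant-runoff — R1 Kindred 4, Middlemarch 0, Beloved 2, The Overstory 8, Circe 4 (Middlemarch out); R2 Kindred 4, Beloved 2, The Overstory 8, Circe 4 (Beloved out); R3 Kindred 6, The Overstory 8, Circe 4 (Circe out); R4 Kindred 10, The Overstory 8 (Kindred winner). Winner: Kindred.
The two methods disagree.

no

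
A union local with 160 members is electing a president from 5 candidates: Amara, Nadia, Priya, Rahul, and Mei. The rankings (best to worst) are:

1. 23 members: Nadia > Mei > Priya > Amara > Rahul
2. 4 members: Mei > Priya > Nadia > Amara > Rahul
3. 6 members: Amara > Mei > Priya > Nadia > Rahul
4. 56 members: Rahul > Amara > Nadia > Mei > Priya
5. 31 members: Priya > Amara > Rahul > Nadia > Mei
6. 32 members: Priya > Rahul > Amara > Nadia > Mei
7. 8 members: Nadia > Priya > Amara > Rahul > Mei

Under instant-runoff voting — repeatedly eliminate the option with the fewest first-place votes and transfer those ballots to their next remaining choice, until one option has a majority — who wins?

Priya

Round 1: Amara 6, Nadia 31, Priya 63, Rahul 56, Mei 4. Eliminate Mei.
Round 2: Amara 6, Nadia 31, Priya 67, Rahul 56. Eliminate Amara.
Round 3: Nadia 31, Priya 73, Rahul 56. Eliminate Nadia.
Round 4: Priya 104, Rahul 56. Priya has a majority.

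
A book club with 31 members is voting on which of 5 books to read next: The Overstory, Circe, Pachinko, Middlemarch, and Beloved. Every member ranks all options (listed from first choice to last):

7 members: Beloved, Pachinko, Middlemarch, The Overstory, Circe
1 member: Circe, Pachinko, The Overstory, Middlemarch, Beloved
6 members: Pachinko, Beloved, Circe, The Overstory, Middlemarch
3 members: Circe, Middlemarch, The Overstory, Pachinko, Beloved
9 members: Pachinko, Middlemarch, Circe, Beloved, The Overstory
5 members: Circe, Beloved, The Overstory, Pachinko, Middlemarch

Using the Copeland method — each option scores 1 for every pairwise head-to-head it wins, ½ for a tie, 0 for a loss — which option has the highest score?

Pachinko

The Overstory: loses to Circe, Pachinko, Middlemarch, and Beloved → score 0.
Circe: beats The Overstory and Beloved; loses to Pachinko and Middlemarch → score 2.
Pachinko: beats The Overstory, Circe, Middlemarch, and Beloved → score 4.
Middlemarch: beats The Overstory and Circe; loses to Pachinko and Beloved → score 2.
Beloved: beats The Overstory and Middlemarch; loses to Circe and Pachinko → score 2.
Pachinko has the best pairwise record.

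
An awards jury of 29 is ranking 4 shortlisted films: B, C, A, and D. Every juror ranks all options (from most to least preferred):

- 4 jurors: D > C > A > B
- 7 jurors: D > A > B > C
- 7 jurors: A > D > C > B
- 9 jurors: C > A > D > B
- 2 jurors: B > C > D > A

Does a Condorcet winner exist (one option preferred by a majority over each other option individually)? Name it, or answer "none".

Checking pairwise contests:
C beats B 20–9.
D beats C 18–11.
C beats A 15–14.
A beats D 16–13.
Every option loses at least one head-to-head, so there is no Condorcet winner.

none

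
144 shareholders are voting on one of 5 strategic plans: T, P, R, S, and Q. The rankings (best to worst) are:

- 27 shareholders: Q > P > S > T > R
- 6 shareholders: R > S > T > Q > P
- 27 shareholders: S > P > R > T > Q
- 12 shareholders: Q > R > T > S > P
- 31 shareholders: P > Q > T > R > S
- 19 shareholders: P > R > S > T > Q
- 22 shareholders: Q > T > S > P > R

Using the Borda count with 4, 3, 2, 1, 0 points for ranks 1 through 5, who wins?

T: 27·1 + 6·2 + 27·1 + 12·2 + 31·2 + 19·1 + 22·3 = 237
P: 27·3 + 6·0 + 27·3 + 12·0 + 31·4 + 19·4 + 22·1 = 384
R: 27·0 + 6·4 + 27·2 + 12·3 + 31·1 + 19·3 + 22·0 = 202
S: 27·2 + 6·3 + 27·4 + 12·1 + 31·0 + 19·2 + 22·2 = 274
Q: 27·4 + 6·1 + 27·0 + 12·4 + 31·3 + 19·0 + 22·4 = 343
P has the highest Borda score (384).

P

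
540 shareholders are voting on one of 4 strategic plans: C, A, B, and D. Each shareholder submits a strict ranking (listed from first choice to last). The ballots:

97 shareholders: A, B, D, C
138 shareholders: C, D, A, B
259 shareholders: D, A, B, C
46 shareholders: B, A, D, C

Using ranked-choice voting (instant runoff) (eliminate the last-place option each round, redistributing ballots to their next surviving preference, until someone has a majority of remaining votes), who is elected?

Round 1: C 138, A 97, B 46, D 259. Eliminate B.
Round 2: C 138, A 143, D 259. Eliminate C.
Round 3: A 143, D 397. D has a majority.

D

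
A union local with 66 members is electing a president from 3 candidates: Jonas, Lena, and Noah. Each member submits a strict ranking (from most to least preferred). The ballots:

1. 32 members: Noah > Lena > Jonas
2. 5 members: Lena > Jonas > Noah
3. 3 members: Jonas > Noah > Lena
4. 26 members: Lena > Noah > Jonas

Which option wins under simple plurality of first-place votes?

Noah

First-place votes: Jonas 3, Lena 31, Noah 32.
Noah has the most first-place votes.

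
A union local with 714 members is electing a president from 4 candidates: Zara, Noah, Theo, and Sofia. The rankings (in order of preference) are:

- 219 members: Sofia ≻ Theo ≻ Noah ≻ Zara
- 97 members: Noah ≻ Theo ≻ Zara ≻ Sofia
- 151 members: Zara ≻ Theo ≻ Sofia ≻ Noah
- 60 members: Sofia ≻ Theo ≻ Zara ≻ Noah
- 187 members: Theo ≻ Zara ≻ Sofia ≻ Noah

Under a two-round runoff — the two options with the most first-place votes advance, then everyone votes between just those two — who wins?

Round 1 first-place votes: Zara 151, Noah 97, Theo 187, Sofia 279.
Sofia and Theo advance.
Runoff: Sofia is preferred to Theo by 279 voters; Theo by 435.
Theo wins the runoff.

Theo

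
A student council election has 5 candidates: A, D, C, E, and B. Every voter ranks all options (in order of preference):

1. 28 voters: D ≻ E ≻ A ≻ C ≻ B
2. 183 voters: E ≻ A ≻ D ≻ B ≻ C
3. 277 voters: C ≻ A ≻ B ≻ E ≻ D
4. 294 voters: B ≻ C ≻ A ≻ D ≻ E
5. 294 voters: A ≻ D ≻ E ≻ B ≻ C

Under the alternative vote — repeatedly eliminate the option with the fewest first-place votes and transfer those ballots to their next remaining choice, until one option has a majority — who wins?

Round 1: A 294, D 28, C 277, E 183, B 294. Eliminate D.
Round 2: A 294, C 277, E 211, B 294. Eliminate E.
Round 3: A 505, C 277, B 294. Eliminate C.
Round 4: A 782, B 294. A has a majority.

A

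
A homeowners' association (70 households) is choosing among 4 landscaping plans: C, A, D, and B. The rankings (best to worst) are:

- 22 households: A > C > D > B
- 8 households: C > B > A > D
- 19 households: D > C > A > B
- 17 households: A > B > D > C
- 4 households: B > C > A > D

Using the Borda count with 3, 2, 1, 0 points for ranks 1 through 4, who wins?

A

C: 22·2 + 8·3 + 19·2 + 17·0 + 4·2 = 114
A: 22·3 + 8·1 + 19·1 + 17·3 + 4·1 = 148
D: 22·1 + 8·0 + 19·3 + 17·1 + 4·0 = 96
B: 22·0 + 8·2 + 19·0 + 17·2 + 4·3 = 62
A has the highest Borda score (148).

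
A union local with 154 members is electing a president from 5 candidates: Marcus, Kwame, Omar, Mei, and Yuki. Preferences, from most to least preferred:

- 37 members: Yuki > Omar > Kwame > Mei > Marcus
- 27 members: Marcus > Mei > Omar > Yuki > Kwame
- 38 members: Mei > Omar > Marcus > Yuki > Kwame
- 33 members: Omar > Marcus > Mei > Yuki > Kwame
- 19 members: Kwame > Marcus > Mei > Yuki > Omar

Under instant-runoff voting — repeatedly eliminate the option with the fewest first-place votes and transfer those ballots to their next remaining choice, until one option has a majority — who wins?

Marcus

Round 1: Marcus 27, Kwame 19, Omar 33, Mei 38, Yuki 37. Eliminate Kwame.
Round 2: Marcus 46, Omar 33, Mei 38, Yuki 37. Eliminate Omar.
Round 3: Marcus 79, Mei 38, Yuki 37. Marcus has a majority.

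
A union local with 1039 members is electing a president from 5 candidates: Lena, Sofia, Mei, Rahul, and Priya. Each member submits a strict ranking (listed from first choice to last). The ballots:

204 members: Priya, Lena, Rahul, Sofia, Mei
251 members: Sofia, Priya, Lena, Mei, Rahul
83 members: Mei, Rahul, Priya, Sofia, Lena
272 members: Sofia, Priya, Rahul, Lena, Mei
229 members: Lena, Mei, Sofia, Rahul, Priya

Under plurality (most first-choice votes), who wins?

First-place votes: Lena 229, Sofia 523, Mei 83, Rahul 0, Priya 204.
Sofia has the most first-place votes.

Sofia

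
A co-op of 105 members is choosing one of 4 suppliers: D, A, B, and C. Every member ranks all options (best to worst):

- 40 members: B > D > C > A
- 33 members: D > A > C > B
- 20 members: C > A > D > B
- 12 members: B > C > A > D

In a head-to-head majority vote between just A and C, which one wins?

Voters preferring A to C: 33; preferring C to A: 72.
C wins the head-to-head.

C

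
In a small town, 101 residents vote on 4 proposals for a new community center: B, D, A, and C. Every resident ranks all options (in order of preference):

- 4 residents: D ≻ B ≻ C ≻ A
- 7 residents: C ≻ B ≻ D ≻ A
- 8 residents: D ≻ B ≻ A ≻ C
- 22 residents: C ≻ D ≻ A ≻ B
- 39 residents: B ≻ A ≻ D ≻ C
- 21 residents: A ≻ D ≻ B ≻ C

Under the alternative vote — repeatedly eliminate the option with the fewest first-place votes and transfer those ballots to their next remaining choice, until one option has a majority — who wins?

Round 1: B 39, D 12, A 21, C 29. Eliminate D.
Round 2: B 51, A 21, C 29. B has a majority.

B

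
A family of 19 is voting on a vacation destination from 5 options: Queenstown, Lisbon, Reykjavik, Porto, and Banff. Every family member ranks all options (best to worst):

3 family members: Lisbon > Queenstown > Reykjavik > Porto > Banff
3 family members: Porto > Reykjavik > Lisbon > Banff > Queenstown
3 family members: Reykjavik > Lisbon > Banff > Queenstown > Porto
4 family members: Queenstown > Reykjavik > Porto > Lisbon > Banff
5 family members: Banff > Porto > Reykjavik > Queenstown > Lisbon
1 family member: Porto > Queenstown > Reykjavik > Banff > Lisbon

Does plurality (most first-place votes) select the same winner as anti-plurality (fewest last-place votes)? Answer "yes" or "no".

Plurality — first-place votes: Queenstown 4, Lisbon 3, Reykjavik 3, Porto 4, Banff 5. Winner: Banff.
Anti-plurality — last-place votes: Queenstown 3, Lisbon 6, Reykjavik 0, Porto 3, Banff 7. Winner: Reykjavik.
The two methods disagree.

no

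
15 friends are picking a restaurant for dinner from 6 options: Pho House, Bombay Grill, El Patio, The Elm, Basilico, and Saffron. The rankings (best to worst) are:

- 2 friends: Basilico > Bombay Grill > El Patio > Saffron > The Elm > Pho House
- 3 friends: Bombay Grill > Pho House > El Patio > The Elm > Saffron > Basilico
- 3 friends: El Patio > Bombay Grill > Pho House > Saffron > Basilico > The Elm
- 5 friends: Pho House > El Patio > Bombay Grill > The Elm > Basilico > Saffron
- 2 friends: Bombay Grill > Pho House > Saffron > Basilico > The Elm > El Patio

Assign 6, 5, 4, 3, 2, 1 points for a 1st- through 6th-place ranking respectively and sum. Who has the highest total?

Pho House: 2·1 + 3·5 + 3·4 + 5·6 + 2·5 = 69
Bombay Grill: 2·5 + 3·6 + 3·5 + 5·4 + 2·6 = 75
El Patio: 2·4 + 3·4 + 3·6 + 5·5 + 2·1 = 65
The Elm: 2·2 + 3·3 + 3·1 + 5·3 + 2·2 = 35
Basilico: 2·6 + 3·1 + 3·2 + 5·2 + 2·3 = 37
Saffron: 2·3 + 3·2 + 3·3 + 5·1 + 2·4 = 34
Bombay Grill has the highest Borda score (75).

Bombay Grill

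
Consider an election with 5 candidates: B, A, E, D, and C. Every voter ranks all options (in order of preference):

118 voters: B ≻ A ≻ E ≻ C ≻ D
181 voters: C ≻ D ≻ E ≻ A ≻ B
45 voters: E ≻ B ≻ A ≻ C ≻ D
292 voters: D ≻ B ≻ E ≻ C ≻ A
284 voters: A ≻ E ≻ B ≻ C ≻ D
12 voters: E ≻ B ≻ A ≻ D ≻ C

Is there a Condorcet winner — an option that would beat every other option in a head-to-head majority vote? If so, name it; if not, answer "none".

none

Checking pairwise contests:
E beats B 522–410.
B beats A 467–465.
D beats E 473–459.
C beats D 628–304.
B beats C 751–181.
Every option loses at least one head-to-head, so there is no Condorcet winner.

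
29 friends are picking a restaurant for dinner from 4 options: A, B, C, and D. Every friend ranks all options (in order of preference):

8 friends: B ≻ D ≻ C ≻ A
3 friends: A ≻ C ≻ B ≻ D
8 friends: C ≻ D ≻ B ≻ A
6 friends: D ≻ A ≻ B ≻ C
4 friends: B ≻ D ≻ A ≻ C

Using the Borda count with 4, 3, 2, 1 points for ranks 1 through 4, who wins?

D

A: 8·1 + 3·4 + 8·1 + 6·3 + 4·2 = 54
B: 8·4 + 3·2 + 8·2 + 6·2 + 4·4 = 82
C: 8·2 + 3·3 + 8·4 + 6·1 + 4·1 = 67
D: 8·3 + 3·1 + 8·3 + 6·4 + 4·3 = 87
D has the highest Borda score (87).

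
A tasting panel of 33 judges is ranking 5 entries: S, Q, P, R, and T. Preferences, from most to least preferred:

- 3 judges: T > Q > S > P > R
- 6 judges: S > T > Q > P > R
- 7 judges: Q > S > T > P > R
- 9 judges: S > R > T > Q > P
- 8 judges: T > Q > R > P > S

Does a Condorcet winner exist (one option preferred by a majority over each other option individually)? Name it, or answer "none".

Checking pairwise contests:
Q beats S 18–15.
T beats Q 26–7.
S beats P 25–8.
S beats R 25–8.
S beats T 22–11.
Every option loses at least one head-to-head, so there is no Condorcet winner.

none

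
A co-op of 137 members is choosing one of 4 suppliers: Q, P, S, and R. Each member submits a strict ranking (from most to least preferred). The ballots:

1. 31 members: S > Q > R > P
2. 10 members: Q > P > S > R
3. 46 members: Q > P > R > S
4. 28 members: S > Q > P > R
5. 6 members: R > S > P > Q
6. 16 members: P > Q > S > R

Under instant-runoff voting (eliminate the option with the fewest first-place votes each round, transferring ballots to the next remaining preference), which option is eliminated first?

Round 1: Q 56, P 16, S 59, R 6. Eliminate R.

R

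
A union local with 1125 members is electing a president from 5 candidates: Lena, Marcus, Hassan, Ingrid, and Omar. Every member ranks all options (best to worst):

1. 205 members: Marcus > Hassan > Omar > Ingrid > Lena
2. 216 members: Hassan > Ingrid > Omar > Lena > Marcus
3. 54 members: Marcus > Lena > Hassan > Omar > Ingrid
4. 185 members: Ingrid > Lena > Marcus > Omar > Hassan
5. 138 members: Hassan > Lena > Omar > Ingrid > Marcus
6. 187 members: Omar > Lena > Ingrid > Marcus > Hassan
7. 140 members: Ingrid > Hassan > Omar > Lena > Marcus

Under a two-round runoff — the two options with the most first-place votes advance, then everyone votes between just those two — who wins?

Round 1 first-place votes: Lena 0, Marcus 259, Hassan 354, Ingrid 325, Omar 187.
Hassan and Ingrid advance.
Runoff: Hassan is preferred to Ingrid by 613 voters; Ingrid by 512.
Hassan wins the runoff.

Hassan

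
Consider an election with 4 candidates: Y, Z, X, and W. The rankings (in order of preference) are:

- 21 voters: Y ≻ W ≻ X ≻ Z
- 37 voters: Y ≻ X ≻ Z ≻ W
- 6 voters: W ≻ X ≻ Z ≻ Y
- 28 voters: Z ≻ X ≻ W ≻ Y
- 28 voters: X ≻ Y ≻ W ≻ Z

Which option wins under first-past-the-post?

First-place votes: Y 58, Z 28, X 28, W 6.
Y has the most first-place votes.

Y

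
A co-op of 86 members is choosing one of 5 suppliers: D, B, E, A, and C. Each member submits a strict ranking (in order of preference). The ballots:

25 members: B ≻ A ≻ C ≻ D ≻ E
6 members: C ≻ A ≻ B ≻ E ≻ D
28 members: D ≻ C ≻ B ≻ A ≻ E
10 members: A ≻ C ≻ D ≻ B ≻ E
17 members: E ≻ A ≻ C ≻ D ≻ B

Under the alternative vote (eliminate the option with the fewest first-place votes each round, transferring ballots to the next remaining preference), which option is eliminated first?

Round 1: D 28, B 25, E 17, A 10, C 6. Eliminate C.

C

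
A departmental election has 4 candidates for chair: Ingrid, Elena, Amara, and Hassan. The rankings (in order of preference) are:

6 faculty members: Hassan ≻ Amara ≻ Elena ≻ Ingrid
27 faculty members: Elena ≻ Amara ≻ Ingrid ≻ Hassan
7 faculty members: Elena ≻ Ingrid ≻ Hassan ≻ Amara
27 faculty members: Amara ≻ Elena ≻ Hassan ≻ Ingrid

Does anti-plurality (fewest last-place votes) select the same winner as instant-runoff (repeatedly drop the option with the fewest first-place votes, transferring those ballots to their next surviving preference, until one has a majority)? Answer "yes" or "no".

yes

Anti-plurality — last-place votes: Ingrid 33, Elena 0, Amara 7, Hassan 27. Winner: Elena.
Instant-runoff — R1 Ingrid 0, Elena 34, Amara 27, Hassan 6 (Elena winner). Winner: Elena.
The two methods agree.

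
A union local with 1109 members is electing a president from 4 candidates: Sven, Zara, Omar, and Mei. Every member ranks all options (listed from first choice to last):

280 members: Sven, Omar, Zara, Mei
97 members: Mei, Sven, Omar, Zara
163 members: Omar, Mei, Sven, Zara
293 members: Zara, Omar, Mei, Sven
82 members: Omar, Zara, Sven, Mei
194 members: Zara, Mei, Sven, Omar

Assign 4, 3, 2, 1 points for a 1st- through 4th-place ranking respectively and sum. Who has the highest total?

Sven: 280·4 + 97·3 + 163·2 + 293·1 + 82·2 + 194·2 = 2582
Zara: 280·2 + 97·1 + 163·1 + 293·4 + 82·3 + 194·4 = 3014
Omar: 280·3 + 97·2 + 163·4 + 293·3 + 82·4 + 194·1 = 3087
Mei: 280·1 + 97·4 + 163·3 + 293·2 + 82·1 + 194·3 = 2407
Omar has the highest Borda score (3087).

Omar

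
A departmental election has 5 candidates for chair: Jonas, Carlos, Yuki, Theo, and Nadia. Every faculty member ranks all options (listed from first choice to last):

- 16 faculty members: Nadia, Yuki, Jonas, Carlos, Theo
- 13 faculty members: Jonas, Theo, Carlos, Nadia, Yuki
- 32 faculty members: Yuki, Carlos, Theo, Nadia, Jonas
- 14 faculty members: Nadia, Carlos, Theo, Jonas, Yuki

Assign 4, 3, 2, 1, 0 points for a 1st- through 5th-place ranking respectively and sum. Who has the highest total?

Carlos

Jonas: 16·2 + 13·4 + 32·0 + 14·1 = 98
Carlos: 16·1 + 13·2 + 32·3 + 14·3 = 180
Yuki: 16·3 + 13·0 + 32·4 + 14·0 = 176
Theo: 16·0 + 13·3 + 32·2 + 14·2 = 131
Nadia: 16·4 + 13·1 + 32·1 + 14·4 = 165
Carlos has the highest Borda score (180).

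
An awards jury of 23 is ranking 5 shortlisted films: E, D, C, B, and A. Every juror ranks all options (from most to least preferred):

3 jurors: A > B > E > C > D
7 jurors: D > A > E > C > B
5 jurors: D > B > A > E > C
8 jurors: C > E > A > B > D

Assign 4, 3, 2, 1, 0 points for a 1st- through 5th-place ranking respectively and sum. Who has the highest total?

E: 3·2 + 7·2 + 5·1 + 8·3 = 49
D: 3·0 + 7·4 + 5·4 + 8·0 = 48
C: 3·1 + 7·1 + 5·0 + 8·4 = 42
B: 3·3 + 7·0 + 5·3 + 8·1 = 32
A: 3·4 + 7·3 + 5·2 + 8·2 = 59
A has the highest Borda score (59).

A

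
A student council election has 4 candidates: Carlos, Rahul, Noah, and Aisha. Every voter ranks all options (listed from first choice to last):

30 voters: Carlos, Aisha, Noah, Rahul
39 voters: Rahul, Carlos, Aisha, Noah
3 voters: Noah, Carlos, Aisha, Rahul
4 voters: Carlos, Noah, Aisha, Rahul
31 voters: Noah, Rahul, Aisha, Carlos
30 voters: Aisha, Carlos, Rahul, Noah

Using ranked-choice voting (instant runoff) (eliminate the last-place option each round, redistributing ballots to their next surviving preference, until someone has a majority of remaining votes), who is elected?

Rahul

Round 1: Carlos 34, Rahul 39, Noah 34, Aisha 30. Eliminate Aisha.
Round 2: Carlos 64, Rahul 39, Noah 34. Eliminate Noah.
Round 3: Carlos 67, Rahul 70. Rahul has a majority.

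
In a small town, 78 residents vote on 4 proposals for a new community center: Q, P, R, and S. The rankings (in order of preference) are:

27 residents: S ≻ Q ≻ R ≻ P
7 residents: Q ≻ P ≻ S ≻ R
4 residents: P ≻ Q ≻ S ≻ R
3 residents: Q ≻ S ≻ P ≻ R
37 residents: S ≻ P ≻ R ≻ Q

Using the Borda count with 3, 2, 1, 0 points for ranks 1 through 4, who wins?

Q: 27·2 + 7·3 + 4·2 + 3·3 + 37·0 = 92
P: 27·0 + 7·2 + 4·3 + 3·1 + 37·2 = 103
R: 27·1 + 7·0 + 4·0 + 3·0 + 37·1 = 64
S: 27·3 + 7·1 + 4·1 + 3·2 + 37·3 = 209
S has the highest Borda score (209).

S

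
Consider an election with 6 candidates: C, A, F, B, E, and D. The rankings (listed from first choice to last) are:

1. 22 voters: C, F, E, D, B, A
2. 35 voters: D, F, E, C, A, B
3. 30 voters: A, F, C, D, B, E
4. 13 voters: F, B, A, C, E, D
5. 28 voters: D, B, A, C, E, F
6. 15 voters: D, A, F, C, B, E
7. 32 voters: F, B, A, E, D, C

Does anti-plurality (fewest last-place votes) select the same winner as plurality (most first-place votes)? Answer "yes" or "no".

Anti-plurality — last-place votes: C 32, A 22, F 28, B 35, E 45, D 13. Winner: D.
Plurality — first-place votes: C 22, A 30, F 45, B 0, E 0, D 78. Winner: D.
The two methods agree.

yes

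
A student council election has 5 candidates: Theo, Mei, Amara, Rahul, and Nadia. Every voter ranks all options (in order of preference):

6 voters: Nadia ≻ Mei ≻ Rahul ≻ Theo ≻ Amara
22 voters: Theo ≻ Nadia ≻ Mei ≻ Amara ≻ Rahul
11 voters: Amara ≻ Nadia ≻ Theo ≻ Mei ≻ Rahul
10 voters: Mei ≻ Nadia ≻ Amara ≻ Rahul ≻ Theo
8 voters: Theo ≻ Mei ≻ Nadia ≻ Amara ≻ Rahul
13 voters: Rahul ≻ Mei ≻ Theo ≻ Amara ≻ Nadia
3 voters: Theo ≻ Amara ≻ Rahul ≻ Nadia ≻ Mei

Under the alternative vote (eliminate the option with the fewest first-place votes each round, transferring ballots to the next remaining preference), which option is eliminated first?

Nadia

Round 1: Theo 33, Mei 10, Amara 11, Rahul 13, Nadia 6. Eliminate Nadia.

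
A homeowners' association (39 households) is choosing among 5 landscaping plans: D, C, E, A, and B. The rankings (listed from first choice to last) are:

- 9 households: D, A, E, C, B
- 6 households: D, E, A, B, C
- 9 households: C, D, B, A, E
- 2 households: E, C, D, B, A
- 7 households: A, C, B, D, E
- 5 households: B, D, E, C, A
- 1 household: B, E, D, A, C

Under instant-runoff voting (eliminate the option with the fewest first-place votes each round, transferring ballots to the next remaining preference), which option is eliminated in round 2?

B

Round 1: D 15, C 9, E 2, A 7, B 6. Eliminate E.
Round 2: D 15, C 11, A 7, B 6. Eliminate B.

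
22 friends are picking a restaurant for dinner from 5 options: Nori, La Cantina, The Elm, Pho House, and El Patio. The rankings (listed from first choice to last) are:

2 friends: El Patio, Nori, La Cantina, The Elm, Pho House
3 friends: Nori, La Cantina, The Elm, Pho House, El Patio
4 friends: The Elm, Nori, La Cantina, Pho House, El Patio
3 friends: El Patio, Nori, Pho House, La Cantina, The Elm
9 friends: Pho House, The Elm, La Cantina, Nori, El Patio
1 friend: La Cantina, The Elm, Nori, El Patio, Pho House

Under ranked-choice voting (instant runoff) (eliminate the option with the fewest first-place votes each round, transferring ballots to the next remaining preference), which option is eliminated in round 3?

El Patio

Round 1: Nori 3, La Cantina 1, The Elm 4, Pho House 9, El Patio 5. Eliminate La Cantina.
Round 2: Nori 3, The Elm 5, Pho House 9, El Patio 5. Eliminate Nori.
Round 3: The Elm 8, Pho House 9, El Patio 5. Eliminate El Patio.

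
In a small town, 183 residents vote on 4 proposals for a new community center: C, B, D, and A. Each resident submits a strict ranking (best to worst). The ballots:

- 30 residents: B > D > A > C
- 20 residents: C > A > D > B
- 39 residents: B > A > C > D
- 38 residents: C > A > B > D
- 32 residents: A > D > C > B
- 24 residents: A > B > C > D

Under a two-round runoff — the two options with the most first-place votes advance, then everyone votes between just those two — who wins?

Round 1 first-place votes: C 58, B 69, D 0, A 56.
B and C advance.
Runoff: B is preferred to C by 93 voters; C by 90.
B wins the runoff.

B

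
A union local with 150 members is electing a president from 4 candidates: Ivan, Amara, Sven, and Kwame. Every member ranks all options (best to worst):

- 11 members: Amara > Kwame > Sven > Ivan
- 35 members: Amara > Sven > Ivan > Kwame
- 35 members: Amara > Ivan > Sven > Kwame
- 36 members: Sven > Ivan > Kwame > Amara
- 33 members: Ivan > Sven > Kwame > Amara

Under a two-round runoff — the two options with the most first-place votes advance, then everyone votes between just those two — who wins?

Round 1 first-place votes: Ivan 33, Amara 81, Sven 36, Kwame 0.
Amara and Sven advance.
Runoff: Amara is preferred to Sven by 81 voters; Sven by 69.
Amara wins the runoff.

Amara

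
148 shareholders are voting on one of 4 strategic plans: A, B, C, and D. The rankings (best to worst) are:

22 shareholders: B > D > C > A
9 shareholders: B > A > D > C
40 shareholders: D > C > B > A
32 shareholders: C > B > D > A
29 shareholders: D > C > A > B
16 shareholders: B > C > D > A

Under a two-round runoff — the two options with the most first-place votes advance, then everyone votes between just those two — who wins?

Round 1 first-place votes: A 0, B 47, C 32, D 69.
D and B advance.
Runoff: D is preferred to B by 69 voters; B by 79.
B wins the runoff.

B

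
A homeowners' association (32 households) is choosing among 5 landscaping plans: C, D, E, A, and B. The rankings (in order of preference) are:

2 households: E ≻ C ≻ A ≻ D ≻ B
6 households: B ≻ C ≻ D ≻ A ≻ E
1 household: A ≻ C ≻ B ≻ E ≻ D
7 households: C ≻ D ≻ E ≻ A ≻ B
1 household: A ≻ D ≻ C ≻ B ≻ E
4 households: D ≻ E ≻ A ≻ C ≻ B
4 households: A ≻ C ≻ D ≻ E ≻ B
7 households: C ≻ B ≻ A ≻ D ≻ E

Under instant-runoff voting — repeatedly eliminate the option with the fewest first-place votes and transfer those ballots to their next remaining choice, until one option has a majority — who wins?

C

Round 1: C 14, D 4, E 2, A 6, B 6. Eliminate E.
Round 2: C 16, D 4, A 6, B 6. Eliminate D.
Round 3: C 16, A 10, B 6. Eliminate B.
Round 4: C 22, A 10. C has a majority.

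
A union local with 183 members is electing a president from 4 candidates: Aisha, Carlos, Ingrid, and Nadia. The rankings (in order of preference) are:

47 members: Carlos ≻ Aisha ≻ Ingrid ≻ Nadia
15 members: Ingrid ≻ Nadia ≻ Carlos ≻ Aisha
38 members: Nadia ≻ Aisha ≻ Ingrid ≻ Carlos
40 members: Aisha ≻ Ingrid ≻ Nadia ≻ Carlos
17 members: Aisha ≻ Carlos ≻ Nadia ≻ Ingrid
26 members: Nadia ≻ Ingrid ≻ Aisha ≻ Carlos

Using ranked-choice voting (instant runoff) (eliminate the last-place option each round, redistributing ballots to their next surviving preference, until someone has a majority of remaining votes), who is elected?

Aisha

Round 1: Aisha 57, Carlos 47, Ingrid 15, Nadia 64. Eliminate Ingrid.
Round 2: Aisha 57, Carlos 47, Nadia 79. Eliminate Carlos.
Round 3: Aisha 104, Nadia 79. Aisha has a majority.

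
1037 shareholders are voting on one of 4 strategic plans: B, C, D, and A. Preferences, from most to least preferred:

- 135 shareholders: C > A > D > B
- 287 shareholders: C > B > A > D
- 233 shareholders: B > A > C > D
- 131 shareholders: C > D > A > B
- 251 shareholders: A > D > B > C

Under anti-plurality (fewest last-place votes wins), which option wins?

Last-place votes: B 266, C 251, D 520, A 0.
A is ranked last by the fewest voters, so A wins.

A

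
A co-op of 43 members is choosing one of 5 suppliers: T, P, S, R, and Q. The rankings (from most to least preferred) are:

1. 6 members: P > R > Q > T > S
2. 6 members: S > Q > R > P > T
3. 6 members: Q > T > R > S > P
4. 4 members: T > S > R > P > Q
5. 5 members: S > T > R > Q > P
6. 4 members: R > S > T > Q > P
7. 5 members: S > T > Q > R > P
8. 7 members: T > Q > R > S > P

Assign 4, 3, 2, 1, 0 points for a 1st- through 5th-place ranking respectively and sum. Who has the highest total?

T: 6·1 + 6·0 + 6·3 + 4·4 + 5·3 + 4·2 + 5·3 + 7·4 = 106
P: 6·4 + 6·1 + 6·0 + 4·1 + 5·0 + 4·0 + 5·0 + 7·0 = 34
S: 6·0 + 6·4 + 6·1 + 4·3 + 5·4 + 4·3 + 5·4 + 7·1 = 101
R: 6·3 + 6·2 + 6·2 + 4·2 + 5·2 + 4·4 + 5·1 + 7·2 = 95
Q: 6·2 + 6·3 + 6·4 + 4·0 + 5·1 + 4·1 + 5·2 + 7·3 = 94
T has the highest Borda score (106).

T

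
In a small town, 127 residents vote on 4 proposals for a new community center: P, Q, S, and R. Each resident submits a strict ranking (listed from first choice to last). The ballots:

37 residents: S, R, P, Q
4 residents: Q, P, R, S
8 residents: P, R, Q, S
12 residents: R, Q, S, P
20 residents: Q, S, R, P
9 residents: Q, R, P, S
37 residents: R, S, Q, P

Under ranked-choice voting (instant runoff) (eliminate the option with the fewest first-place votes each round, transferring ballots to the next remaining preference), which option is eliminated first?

Round 1: P 8, Q 33, S 37, R 49. Eliminate P.

P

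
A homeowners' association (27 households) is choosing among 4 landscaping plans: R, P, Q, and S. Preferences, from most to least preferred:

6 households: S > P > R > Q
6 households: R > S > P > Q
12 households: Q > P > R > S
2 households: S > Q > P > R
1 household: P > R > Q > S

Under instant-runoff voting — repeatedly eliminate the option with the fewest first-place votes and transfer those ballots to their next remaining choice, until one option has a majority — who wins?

S

Round 1: R 6, P 1, Q 12, S 8. Eliminate P.
Round 2: R 7, Q 12, S 8. Eliminate R.
Round 3: Q 13, S 14. S has a majority.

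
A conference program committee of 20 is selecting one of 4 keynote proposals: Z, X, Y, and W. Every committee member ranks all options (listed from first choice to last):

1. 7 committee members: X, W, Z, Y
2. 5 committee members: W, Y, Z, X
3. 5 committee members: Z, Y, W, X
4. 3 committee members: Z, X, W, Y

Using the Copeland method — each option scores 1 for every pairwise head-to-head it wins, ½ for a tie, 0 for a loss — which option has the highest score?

W

Z: beats X and Y; loses to W → score 2.
X: ties Y and W; loses to Z → score 1.
Y: ties X; loses to Z and W → score 0.5.
W: beats Z and Y; ties X → score 2.5.
W has the best pairwise record.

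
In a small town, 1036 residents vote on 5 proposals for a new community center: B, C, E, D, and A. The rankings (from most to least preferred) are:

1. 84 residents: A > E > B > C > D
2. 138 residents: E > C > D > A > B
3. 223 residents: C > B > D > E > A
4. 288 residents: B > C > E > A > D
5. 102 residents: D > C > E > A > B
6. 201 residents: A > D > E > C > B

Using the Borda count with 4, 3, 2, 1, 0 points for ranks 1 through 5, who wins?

B: 84·2 + 138·0 + 223·3 + 288·4 + 102·0 + 201·0 = 1989
C: 84·1 + 138·3 + 223·4 + 288·3 + 102·3 + 201·1 = 2761
E: 84·3 + 138·4 + 223·1 + 288·2 + 102·2 + 201·2 = 2209
D: 84·0 + 138·2 + 223·2 + 288·0 + 102·4 + 201·3 = 1733
A: 84·4 + 138·1 + 223·0 + 288·1 + 102·1 + 201·4 = 1668
C has the highest Borda score (2761).

C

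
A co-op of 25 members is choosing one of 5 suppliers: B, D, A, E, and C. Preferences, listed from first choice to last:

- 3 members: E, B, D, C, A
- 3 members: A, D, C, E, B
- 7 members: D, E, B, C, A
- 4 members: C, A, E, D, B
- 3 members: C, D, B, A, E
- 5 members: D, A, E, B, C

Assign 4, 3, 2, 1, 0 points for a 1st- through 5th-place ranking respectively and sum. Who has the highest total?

D

B: 3·3 + 3·0 + 7·2 + 4·0 + 3·2 + 5·1 = 34
D: 3·2 + 3·3 + 7·4 + 4·1 + 3·3 + 5·4 = 76
A: 3·0 + 3·4 + 7·0 + 4·3 + 3·1 + 5·3 = 42
E: 3·4 + 3·1 + 7·3 + 4·2 + 3·0 + 5·2 = 54
C: 3·1 + 3·2 + 7·1 + 4·4 + 3·4 + 5·0 = 44
D has the highest Borda score (76).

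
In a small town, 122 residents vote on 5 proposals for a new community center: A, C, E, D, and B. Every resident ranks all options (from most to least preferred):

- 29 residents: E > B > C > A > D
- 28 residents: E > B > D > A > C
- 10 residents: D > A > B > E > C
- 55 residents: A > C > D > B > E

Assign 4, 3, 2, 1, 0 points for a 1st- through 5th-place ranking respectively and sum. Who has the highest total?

A: 29·1 + 28·1 + 10·3 + 55·4 = 307
C: 29·2 + 28·0 + 10·0 + 55·3 = 223
E: 29·4 + 28·4 + 10·1 + 55·0 = 238
D: 29·0 + 28·2 + 10·4 + 55·2 = 206
B: 29·3 + 28·3 + 10·2 + 55·1 = 246
A has the highest Borda score (307).

A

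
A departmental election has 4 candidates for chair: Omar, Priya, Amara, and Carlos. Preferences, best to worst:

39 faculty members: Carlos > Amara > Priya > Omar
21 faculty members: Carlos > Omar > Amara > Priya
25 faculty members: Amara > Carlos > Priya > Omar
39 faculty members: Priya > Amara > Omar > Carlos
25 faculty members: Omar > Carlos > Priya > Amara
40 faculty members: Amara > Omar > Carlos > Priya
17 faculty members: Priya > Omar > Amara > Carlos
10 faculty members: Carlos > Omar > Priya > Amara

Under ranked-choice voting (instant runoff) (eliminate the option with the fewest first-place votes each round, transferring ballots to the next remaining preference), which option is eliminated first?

Round 1: Omar 25, Priya 56, Amara 65, Carlos 70. Eliminate Omar.

Omar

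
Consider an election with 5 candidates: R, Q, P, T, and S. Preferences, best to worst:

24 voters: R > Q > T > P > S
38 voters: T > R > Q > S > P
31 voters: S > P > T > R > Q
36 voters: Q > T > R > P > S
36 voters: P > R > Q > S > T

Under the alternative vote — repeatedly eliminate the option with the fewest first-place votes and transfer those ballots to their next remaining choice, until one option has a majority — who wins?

Q

Round 1: R 24, Q 36, P 36, T 38, S 31. Eliminate R.
Round 2: Q 60, P 36, T 38, S 31. Eliminate S.
Round 3: Q 60, P 67, T 38. Eliminate T.
Round 4: Q 98, P 67. Q has a majority.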